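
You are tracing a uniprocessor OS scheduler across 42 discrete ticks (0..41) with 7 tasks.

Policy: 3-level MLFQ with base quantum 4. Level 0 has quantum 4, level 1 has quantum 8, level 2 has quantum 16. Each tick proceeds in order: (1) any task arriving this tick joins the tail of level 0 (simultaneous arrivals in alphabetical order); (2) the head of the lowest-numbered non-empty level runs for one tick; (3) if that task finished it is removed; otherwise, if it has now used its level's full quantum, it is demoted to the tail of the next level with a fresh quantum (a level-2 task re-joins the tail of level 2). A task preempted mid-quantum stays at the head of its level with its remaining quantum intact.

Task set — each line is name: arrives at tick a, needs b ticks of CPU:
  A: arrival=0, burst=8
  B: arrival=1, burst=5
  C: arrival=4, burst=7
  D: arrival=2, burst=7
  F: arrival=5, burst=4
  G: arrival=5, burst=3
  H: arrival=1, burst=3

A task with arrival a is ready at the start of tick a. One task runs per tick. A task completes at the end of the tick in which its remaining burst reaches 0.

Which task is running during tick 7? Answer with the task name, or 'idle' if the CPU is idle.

t=0: L0/L1/L2 = A/-/- → run A
t=1: L0/L1/L2 = ABH/-/- → run A
t=2: L0/L1/L2 = ABHD/-/- → run A
t=3: L0/L1/L2 = ABHD/-/- → run A
t=4: L0/L1/L2 = BHDC/A/- → run B
t=5: L0/L1/L2 = BHDCFG/A/- → run B
t=6: L0/L1/L2 = BHDCFG/A/- → run B
t=7: L0/L1/L2 = BHDCFG/A/- → run B
t=8: L0/L1/L2 = HDCFG/AB/- → run H
t=9: L0/L1/L2 = HDCFG/AB/- → run H
t=10: L0/L1/L2 = HDCFG/AB/- → run H
t=11: L0/L1/L2 = DCFG/AB/- → run D
t=12: L0/L1/L2 = DCFG/AB/- → run D
t=13: L0/L1/L2 = DCFG/AB/- → run D
t=14: L0/L1/L2 = DCFG/AB/- → run D
t=15: L0/L1/L2 = CFG/ABD/- → run C
t=16: L0/L1/L2 = CFG/ABD/- → run C
t=17: L0/L1/L2 = CFG/ABD/- → run C
t=18: L0/L1/L2 = CFG/ABD/- → run C
t=19: L0/L1/L2 = FG/ABDC/- → run F
t=20: L0/L1/L2 = FG/ABDC/- → run F
t=21: L0/L1/L2 = FG/ABDC/- → run F
t=22: L0/L1/L2 = FG/ABDC/- → run F
t=23: L0/L1/L2 = G/ABDC/- → run G
t=24: L0/L1/L2 = G/ABDC/- → run G
t=25: L0/L1/L2 = G/ABDC/- → run G
t=26: L0/L1/L2 = -/ABDC/- → run A
t=27: L0/L1/L2 = -/ABDC/- → run A
t=28: L0/L1/L2 = -/ABDC/- → run A
t=29: L0/L1/L2 = -/ABDC/- → run A
t=30: L0/L1/L2 = -/BDC/- → run B
t=31: L0/L1/L2 = -/DC/- → run D
t=32: L0/L1/L2 = -/DC/- → run D
t=33: L0/L1/L2 = -/DC/- → run D
t=34: L0/L1/L2 = -/C/- → run C
t=35: L0/L1/L2 = -/C/- → run C
t=36: L0/L1/L2 = -/C/- → run C
t=37: (idle)
t=38: (idle)
t=39: (idle)
t=40: (idle)
t=41: (idle)

running at tick 7 = B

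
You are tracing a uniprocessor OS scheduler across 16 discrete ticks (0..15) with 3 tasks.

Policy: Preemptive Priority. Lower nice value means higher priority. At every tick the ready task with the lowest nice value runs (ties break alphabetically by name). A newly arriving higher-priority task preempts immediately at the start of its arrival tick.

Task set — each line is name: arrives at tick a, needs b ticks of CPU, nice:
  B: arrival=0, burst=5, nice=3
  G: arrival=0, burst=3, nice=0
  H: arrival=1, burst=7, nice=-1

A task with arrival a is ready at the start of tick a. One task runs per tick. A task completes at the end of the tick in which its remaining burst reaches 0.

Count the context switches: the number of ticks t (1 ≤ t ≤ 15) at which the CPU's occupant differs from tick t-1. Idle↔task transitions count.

context switches = 4

t=0: ready={B,G} → run G
t=1: ready={B,G,H} → run H
t=2: ready={B,G,H} → run H
t=3: ready={B,G,H} → run H
t=4: ready={B,G,H} → run H
t=5: ready={B,G,H} → run H
t=6: ready={B,G,H} → run H
t=7: ready={B,G,H} → run H
t=8: ready={B,G} → run G
t=9: ready={B,G} → run G
t=10: ready={B} → run B
t=11: ready={B} → run B
t=12: ready={B} → run B
t=13: ready={B} → run B
t=14: ready={B} → run B
t=15: (idle)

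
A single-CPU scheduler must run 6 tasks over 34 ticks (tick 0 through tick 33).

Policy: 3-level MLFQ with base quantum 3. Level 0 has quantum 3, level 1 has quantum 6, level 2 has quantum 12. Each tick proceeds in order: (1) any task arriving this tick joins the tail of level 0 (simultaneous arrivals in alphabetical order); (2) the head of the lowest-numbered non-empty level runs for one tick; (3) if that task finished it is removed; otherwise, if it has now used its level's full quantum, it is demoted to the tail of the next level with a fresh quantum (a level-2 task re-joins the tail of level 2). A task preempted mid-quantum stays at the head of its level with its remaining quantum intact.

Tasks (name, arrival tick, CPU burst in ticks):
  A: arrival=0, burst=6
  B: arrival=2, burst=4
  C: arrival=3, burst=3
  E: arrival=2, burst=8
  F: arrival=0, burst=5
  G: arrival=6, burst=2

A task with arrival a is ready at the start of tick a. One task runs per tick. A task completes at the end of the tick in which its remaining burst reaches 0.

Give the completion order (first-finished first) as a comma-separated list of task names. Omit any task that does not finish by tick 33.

completion order = C, G, A, F, B, E

t=0: L0/L1/L2 = AF/-/- → run A
t=1: L0/L1/L2 = AF/-/- → run A
t=2: L0/L1/L2 = AFBE/-/- → run A
t=3: L0/L1/L2 = FBEC/A/- → run F
t=4: L0/L1/L2 = FBEC/A/- → run F
t=5: L0/L1/L2 = FBEC/A/- → run F
t=6: L0/L1/L2 = BECG/AF/- → run B
t=7: L0/L1/L2 = BECG/AF/- → run B
t=8: L0/L1/L2 = BECG/AF/- → run B
t=9: L0/L1/L2 = ECG/AFB/- → run E
t=10: L0/L1/L2 = ECG/AFB/- → run E
t=11: L0/L1/L2 = ECG/AFB/- → run E
t=12: L0/L1/L2 = CG/AFBE/- → run C
t=13: L0/L1/L2 = CG/AFBE/- → run C
t=14: L0/L1/L2 = CG/AFBE/- → run C
t=15: L0/L1/L2 = G/AFBE/- → run G
t=16: L0/L1/L2 = G/AFBE/- → run G
t=17: L0/L1/L2 = -/AFBE/- → run A
t=18: L0/L1/L2 = -/AFBE/- → run A
t=19: L0/L1/L2 = -/AFBE/- → run A
t=20: L0/L1/L2 = -/FBE/- → run F
t=21: L0/L1/L2 = -/FBE/- → run F
t=22: L0/L1/L2 = -/BE/- → run B
t=23: L0/L1/L2 = -/E/- → run E
t=24: L0/L1/L2 = -/E/- → run E
t=25: L0/L1/L2 = -/E/- → run E
t=26: L0/L1/L2 = -/E/- → run E
t=27: L0/L1/L2 = -/E/- → run E
t=28: (idle)
t=29: (idle)
t=30: (idle)
t=31: (idle)
t=32: (idle)
t=33: (idle)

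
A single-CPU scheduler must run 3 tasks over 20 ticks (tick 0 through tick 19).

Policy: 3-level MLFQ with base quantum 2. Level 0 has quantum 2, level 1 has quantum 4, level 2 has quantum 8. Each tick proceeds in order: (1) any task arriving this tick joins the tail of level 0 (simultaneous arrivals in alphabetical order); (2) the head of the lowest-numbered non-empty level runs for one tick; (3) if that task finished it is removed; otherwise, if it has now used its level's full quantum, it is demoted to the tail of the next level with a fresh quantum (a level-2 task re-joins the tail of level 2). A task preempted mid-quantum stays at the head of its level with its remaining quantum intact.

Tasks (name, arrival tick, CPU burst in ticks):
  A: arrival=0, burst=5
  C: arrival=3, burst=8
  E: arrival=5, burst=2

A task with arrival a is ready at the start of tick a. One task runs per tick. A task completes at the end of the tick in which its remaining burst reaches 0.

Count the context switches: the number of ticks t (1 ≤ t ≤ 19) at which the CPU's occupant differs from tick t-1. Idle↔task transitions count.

context switches = 5

t=0: L0/L1/L2 = A/-/- → run A
t=1: L0/L1/L2 = A/-/- → run A
t=2: L0/L1/L2 = -/A/- → run A
t=3: L0/L1/L2 = C/A/- → run C
t=4: L0/L1/L2 = C/A/- → run C
t=5: L0/L1/L2 = E/AC/- → run E
t=6: L0/L1/L2 = E/AC/- → run E
t=7: L0/L1/L2 = -/AC/- → run A
t=8: L0/L1/L2 = -/AC/- → run A
t=9: L0/L1/L2 = -/C/- → run C
t=10: L0/L1/L2 = -/C/- → run C
t=11: L0/L1/L2 = -/C/- → run C
t=12: L0/L1/L2 = -/C/- → run C
t=13: L0/L1/L2 = -/-/C → run C
t=14: L0/L1/L2 = -/-/C → run C
t=15: (idle)
t=16: (idle)
t=17: (idle)
t=18: (idle)
t=19: (idle)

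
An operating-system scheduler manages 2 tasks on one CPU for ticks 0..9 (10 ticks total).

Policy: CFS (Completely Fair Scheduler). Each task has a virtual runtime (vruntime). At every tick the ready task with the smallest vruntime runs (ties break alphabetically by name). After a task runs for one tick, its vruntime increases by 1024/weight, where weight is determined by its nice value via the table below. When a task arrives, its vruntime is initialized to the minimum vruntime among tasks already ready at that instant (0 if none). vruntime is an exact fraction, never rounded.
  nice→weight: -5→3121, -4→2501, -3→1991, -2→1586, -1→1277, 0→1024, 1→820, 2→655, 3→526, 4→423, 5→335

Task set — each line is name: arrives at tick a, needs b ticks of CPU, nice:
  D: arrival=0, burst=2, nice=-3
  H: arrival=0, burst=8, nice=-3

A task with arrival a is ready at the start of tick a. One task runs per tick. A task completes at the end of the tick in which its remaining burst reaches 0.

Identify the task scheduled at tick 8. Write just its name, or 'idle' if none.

running at tick 8 = H

t=0: vr[D=0 H=0] → run D
t=1: vr[D=1024/1991 H=0] → run H
t=2: vr[D=1024/1991 H=1024/1991] → run D
t=3: vr[H=1024/1991] → run H
t=4: vr[H=2048/1991] → run H
t=5: vr[H=3072/1991] → run H
t=6: vr[H=4096/1991] → run H
t=7: vr[H=5120/1991] → run H
t=8: vr[H=6144/1991] → run H
t=9: vr[H=7168/1991] → run H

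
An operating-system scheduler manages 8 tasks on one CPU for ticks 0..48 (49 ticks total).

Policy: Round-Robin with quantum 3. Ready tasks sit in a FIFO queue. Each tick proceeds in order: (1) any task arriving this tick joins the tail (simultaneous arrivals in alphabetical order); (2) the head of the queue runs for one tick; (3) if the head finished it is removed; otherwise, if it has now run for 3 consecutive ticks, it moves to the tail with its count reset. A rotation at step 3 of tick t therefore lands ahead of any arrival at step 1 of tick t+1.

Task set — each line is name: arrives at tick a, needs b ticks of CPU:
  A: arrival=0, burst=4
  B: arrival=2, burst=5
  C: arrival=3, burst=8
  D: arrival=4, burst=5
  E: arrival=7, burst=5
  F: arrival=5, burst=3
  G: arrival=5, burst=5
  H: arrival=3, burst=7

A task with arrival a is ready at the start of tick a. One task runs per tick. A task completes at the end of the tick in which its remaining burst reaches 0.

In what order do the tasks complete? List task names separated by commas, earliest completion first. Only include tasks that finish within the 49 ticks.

completion order = A, F, B, D, G, E, C, H

t=0: queue=[A] q_used=0 → run A
t=1: queue=[A] q_used=1 → run A
t=2: queue=[A,B] q_used=2 → run A
t=3: queue=[B,A,C,H] q_used=0 → run B
t=4: queue=[B,A,C,H,D] q_used=1 → run B
t=5: queue=[B,A,C,H,D,F,G] q_used=2 → run B
t=6: queue=[A,C,H,D,F,G,B] q_used=0 → run A
t=7: queue=[C,H,D,F,G,B,E] q_used=0 → run C
t=8: queue=[C,H,D,F,G,B,E] q_used=1 → run C
t=9: queue=[C,H,D,F,G,B,E] q_used=2 → run C
t=10: queue=[H,D,F,G,B,E,C] q_used=0 → run H
t=11: queue=[H,D,F,G,B,E,C] q_used=1 → run H
t=12: queue=[H,D,F,G,B,E,C] q_used=2 → run H
t=13: queue=[D,F,G,B,E,C,H] q_used=0 → run D
t=14: queue=[D,F,G,B,E,C,H] q_used=1 → run D
t=15: queue=[D,F,G,B,E,C,H] q_used=2 → run D
t=16: queue=[F,G,B,E,C,H,D] q_used=0 → run F
t=17: queue=[F,G,B,E,C,H,D] q_used=1 → run F
t=18: queue=[F,G,B,E,C,H,D] q_used=2 → run F
t=19: queue=[G,B,E,C,H,D] q_used=0 → run G
t=20: queue=[G,B,E,C,H,D] q_used=1 → run G
t=21: queue=[G,B,E,C,H,D] q_used=2 → run G
t=22: queue=[B,E,C,H,D,G] q_used=0 → run B
t=23: queue=[B,E,C,H,D,G] q_used=1 → run B
t=24: queue=[E,C,H,D,G] q_used=0 → run E
t=25: queue=[E,C,H,D,G] q_used=1 → run E
t=26: queue=[E,C,H,D,G] q_used=2 → run E
t=27: queue=[C,H,D,G,E] q_used=0 → run C
t=28: queue=[C,H,D,G,E] q_used=1 → run C
t=29: queue=[C,H,D,G,E] q_used=2 → run C
t=30: queue=[H,D,G,E,C] q_used=0 → run H
t=31: queue=[H,D,G,E,C] q_used=1 → run H
t=32: queue=[H,D,G,E,C] q_used=2 → run H
t=33: queue=[D,G,E,C,H] q_used=0 → run D
t=34: queue=[D,G,E,C,H] q_used=1 → run D
t=35: queue=[G,E,C,H] q_used=0 → run G
t=36: queue=[G,E,C,H] q_used=1 → run G
t=37: queue=[E,C,H] q_used=0 → run E
t=38: queue=[E,C,H] q_used=1 → run E
t=39: queue=[C,H] q_used=0 → run C
t=40: queue=[C,H] q_used=1 → run C
t=41: queue=[H] q_used=0 → run H
t=42: (idle)
t=43: (idle)
t=44: (idle)
t=45: (idle)
t=46: (idle)
t=47: (idle)
t=48: (idle)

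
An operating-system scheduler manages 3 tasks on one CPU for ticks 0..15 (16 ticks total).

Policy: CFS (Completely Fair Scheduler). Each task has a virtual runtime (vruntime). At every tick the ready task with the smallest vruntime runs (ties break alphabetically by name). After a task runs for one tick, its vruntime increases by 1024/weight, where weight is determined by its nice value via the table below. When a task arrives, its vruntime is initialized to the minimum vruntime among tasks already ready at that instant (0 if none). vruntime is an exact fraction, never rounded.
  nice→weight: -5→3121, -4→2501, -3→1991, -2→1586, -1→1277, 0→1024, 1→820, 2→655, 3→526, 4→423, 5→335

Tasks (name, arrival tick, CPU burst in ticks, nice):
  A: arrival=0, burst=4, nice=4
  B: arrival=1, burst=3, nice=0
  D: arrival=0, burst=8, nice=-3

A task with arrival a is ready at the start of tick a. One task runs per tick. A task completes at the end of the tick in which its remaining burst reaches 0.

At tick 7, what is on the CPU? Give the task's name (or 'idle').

t=0: vr[A=0 D=0] → run A
t=1: vr[A=1024/423 B=0 D=0] → run B
t=2: vr[A=1024/423 B=1 D=0] → run D
t=3: vr[A=1024/423 B=1 D=1024/1991] → run D
t=4: vr[A=1024/423 B=1 D=2048/1991] → run B
t=5: vr[A=1024/423 B=2 D=2048/1991] → run D
t=6: vr[A=1024/423 B=2 D=3072/1991] → run D
t=7: vr[A=1024/423 B=2 D=4096/1991] → run B
t=8: vr[A=1024/423 D=4096/1991] → run D
t=9: vr[A=1024/423 D=5120/1991] → run A
t=10: vr[A=2048/423 D=5120/1991] → run D
t=11: vr[A=2048/423 D=6144/1991] → run D
t=12: vr[A=2048/423 D=7168/1991] → run D
t=13: vr[A=2048/423] → run A
t=14: vr[A=1024/141] → run A
t=15: (idle)

running at tick 7 = B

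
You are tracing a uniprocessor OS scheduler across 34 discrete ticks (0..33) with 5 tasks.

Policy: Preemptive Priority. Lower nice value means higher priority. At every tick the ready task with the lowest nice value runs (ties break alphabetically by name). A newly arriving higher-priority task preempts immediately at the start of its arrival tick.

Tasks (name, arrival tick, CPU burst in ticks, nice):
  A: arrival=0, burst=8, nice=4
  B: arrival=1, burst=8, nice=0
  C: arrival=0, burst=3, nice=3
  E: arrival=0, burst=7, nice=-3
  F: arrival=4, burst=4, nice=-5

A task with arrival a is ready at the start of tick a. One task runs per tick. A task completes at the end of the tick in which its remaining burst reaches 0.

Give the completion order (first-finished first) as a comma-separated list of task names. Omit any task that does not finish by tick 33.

t=0: ready={A,C,E} → run E
t=1: ready={A,B,C,E} → run E
t=2: ready={A,B,C,E} → run E
t=3: ready={A,B,C,E} → run E
t=4: ready={A,B,C,E,F} → run F
t=5: ready={A,B,C,E,F} → run F
t=6: ready={A,B,C,E,F} → run F
t=7: ready={A,B,C,E,F} → run F
t=8: ready={A,B,C,E} → run E
t=9: ready={A,B,C,E} → run E
t=10: ready={A,B,C,E} → run E
t=11: ready={A,B,C} → run B
t=12: ready={A,B,C} → run B
t=13: ready={A,B,C} → run B
t=14: ready={A,B,C} → run B
t=15: ready={A,B,C} → run B
t=16: ready={A,B,C} → run B
t=17: ready={A,B,C} → run B
t=18: ready={A,B,C} → run B
t=19: ready={A,C} → run C
t=20: ready={A,C} → run C
t=21: ready={A,C} → run C
t=22: ready={A} → run A
t=23: ready={A} → run A
t=24: ready={A} → run A
t=25: ready={A} → run A
t=26: ready={A} → run A
t=27: ready={A} → run A
t=28: ready={A} → run A
t=29: ready={A} → run A
t=30: (idle)
t=31: (idle)
t=32: (idle)
t=33: (idle)

completion order = F, E, B, C, A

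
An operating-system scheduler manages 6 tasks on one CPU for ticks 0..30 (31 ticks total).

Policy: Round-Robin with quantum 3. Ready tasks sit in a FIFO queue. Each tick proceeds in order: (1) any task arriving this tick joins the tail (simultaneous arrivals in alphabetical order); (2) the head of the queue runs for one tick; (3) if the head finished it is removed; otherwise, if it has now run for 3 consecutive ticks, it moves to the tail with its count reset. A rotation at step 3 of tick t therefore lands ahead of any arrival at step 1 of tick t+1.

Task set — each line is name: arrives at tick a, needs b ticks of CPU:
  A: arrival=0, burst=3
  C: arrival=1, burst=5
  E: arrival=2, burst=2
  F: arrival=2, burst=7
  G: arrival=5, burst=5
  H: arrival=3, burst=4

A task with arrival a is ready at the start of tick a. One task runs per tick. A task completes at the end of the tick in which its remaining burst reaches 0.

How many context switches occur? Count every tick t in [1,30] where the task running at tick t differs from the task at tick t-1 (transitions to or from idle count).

context switches = 11

t=0: queue=[A] q_used=0 → run A
t=1: queue=[A,C] q_used=1 → run A
t=2: queue=[A,C,E,F] q_used=2 → run A
t=3: queue=[C,E,F,H] q_used=0 → run C
t=4: queue=[C,E,F,H] q_used=1 → run C
t=5: queue=[C,E,F,H,G] q_used=2 → run C
t=6: queue=[E,F,H,G,C] q_used=0 → run E
t=7: queue=[E,F,H,G,C] q_used=1 → run E
t=8: queue=[F,H,G,C] q_used=0 → run F
t=9: queue=[F,H,G,C] q_used=1 → run F
t=10: queue=[F,H,G,C] q_used=2 → run F
t=11: queue=[H,G,C,F] q_used=0 → run H
t=12: queue=[H,G,C,F] q_used=1 → run H
t=13: queue=[H,G,C,F] q_used=2 → run H
t=14: queue=[G,C,F,H] q_used=0 → run G
t=15: queue=[G,C,F,H] q_used=1 → run G
t=16: queue=[G,C,F,H] q_used=2 → run G
t=17: queue=[C,F,H,G] q_used=0 → run C
t=18: queue=[C,F,H,G] q_used=1 → run C
t=19: queue=[F,H,G] q_used=0 → run F
t=20: queue=[F,H,G] q_used=1 → run F
t=21: queue=[F,H,G] q_used=2 → run F
t=22: queue=[H,G,F] q_used=0 → run H
t=23: queue=[G,F] q_used=0 → run G
t=24: queue=[G,F] q_used=1 → run G
t=25: queue=[F] q_used=0 → run F
t=26: (idle)
t=27: (idle)
t=28: (idle)
t=29: (idle)
t=30: (idle)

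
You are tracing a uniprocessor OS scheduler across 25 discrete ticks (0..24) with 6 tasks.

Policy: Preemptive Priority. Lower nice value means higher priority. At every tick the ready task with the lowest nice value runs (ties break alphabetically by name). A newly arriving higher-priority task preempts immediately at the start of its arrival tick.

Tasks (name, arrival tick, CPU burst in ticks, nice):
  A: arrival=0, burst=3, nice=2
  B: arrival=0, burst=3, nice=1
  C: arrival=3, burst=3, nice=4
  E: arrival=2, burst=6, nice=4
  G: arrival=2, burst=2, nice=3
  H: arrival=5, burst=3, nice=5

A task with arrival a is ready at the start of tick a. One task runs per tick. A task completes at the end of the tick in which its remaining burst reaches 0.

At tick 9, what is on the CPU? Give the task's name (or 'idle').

t=0: ready={A,B} → run B
t=1: ready={A,B} → run B
t=2: ready={A,B,E,G} → run B
t=3: ready={A,C,E,G} → run A
t=4: ready={A,C,E,G} → run A
t=5: ready={A,C,E,G,H} → run A
t=6: ready={C,E,G,H} → run G
t=7: ready={C,E,G,H} → run G
t=8: ready={C,E,H} → run C
t=9: ready={C,E,H} → run C
t=10: ready={C,E,H} → run C
t=11: ready={E,H} → run E
t=12: ready={E,H} → run E
t=13: ready={E,H} → run E
t=14: ready={E,H} → run E
t=15: ready={E,H} → run E
t=16: ready={E,H} → run E
t=17: ready={H} → run H
t=18: ready={H} → run H
t=19: ready={H} → run H
t=20: (idle)
t=21: (idle)
t=22: (idle)
t=23: (idle)
t=24: (idle)

running at tick 9 = C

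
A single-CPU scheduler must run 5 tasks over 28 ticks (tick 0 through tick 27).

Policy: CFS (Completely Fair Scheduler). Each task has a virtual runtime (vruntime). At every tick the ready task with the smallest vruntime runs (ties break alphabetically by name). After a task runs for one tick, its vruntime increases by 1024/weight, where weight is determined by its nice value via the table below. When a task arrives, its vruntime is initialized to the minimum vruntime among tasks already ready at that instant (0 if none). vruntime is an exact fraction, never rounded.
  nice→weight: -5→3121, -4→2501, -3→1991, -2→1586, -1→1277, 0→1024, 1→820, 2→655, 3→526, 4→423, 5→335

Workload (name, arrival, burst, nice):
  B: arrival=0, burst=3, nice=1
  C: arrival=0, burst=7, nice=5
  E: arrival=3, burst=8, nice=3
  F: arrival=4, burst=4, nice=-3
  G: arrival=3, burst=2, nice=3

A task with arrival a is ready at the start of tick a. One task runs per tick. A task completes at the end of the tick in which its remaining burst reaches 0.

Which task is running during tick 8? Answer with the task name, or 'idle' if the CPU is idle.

t=0: vr[B=0 C=0] → run B
t=1: vr[B=256/205 C=0] → run C
t=2: vr[B=256/205 C=1024/335] → run B
t=3: vr[B=512/205 C=1024/335 E=512/205 G=512/205] → run B
t=4: vr[C=1024/335 E=512/205 F=512/205 G=512/205] → run E
t=5: vr[C=1024/335 E=239616/53915 F=512/205 G=512/205] → run F
t=6: vr[C=1024/335 E=239616/53915 F=1229312/408155 G=512/205] → run G
t=7: vr[C=1024/335 E=239616/53915 F=1229312/408155 G=239616/53915] → run F
t=8: vr[C=1024/335 E=239616/53915 F=1439232/408155 G=239616/53915] → run C
t=9: vr[C=2048/335 E=239616/53915 F=1439232/408155 G=239616/53915] → run F
t=10: vr[C=2048/335 E=239616/53915 F=1649152/408155 G=239616/53915] → run F
t=11: vr[C=2048/335 E=239616/53915 G=239616/53915] → run E
t=12: vr[C=2048/335 E=344576/53915 G=239616/53915] → run G
t=13: vr[C=2048/335 E=344576/53915] → run C
t=14: vr[C=3072/335 E=344576/53915] → run E
t=15: vr[C=3072/335 E=449536/53915] → run E
t=16: vr[C=3072/335 E=554496/53915] → run C
t=17: vr[C=4096/335 E=554496/53915] → run E
t=18: vr[C=4096/335 E=659456/53915] → run C
t=19: vr[C=1024/67 E=659456/53915] → run E
t=20: vr[C=1024/67 E=764416/53915] → run E
t=21: vr[C=1024/67 E=869376/53915] → run C
t=22: vr[C=6144/335 E=869376/53915] → run E
t=23: vr[C=6144/335] → run C
t=24: (idle)
t=25: (idle)
t=26: (idle)
t=27: (idle)

running at tick 8 = C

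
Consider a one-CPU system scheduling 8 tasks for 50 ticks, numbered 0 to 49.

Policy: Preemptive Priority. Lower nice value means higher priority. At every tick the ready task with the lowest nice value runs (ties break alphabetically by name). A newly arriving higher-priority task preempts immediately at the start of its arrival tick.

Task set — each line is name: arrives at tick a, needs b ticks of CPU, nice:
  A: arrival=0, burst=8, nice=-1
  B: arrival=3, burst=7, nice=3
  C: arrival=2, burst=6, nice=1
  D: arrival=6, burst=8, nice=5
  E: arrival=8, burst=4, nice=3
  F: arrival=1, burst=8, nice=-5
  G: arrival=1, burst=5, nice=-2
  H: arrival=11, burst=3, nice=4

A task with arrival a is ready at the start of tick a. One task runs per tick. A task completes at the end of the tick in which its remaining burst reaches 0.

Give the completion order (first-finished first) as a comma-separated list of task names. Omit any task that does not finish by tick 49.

completion order = F, G, A, C, B, E, H, D

t=0: ready={A} → run A
t=1: ready={A,F,G} → run F
t=2: ready={A,C,F,G} → run F
t=3: ready={A,B,C,F,G} → run F
t=4: ready={A,B,C,F,G} → run F
t=5: ready={A,B,C,F,G} → run F
t=6: ready={A,B,C,D,F,G} → run F
t=7: ready={A,B,C,D,F,G} → run F
t=8: ready={A,B,C,D,E,F,G} → run F
t=9: ready={A,B,C,D,E,G} → run G
t=10: ready={A,B,C,D,E,G} → run G
t=11: ready={A,B,C,D,E,G,H} → run G
t=12: ready={A,B,C,D,E,G,H} → run G
t=13: ready={A,B,C,D,E,G,H} → run G
t=14: ready={A,B,C,D,E,H} → run A
t=15: ready={A,B,C,D,E,H} → run A
t=16: ready={A,B,C,D,E,H} → run A
t=17: ready={A,B,C,D,E,H} → run A
t=18: ready={A,B,C,D,E,H} → run A
t=19: ready={A,B,C,D,E,H} → run A
t=20: ready={A,B,C,D,E,H} → run A
t=21: ready={B,C,D,E,H} → run C
t=22: ready={B,C,D,E,H} → run C
t=23: ready={B,C,D,E,H} → run C
t=24: ready={B,C,D,E,H} → run C
t=25: ready={B,C,D,E,H} → run C
t=26: ready={B,C,D,E,H} → run C
t=27: ready={B,D,E,H} → run B
t=28: ready={B,D,E,H} → run B
t=29: ready={B,D,E,H} → run B
t=30: ready={B,D,E,H} → run B
t=31: ready={B,D,E,H} → run B
t=32: ready={B,D,E,H} → run B
t=33: ready={B,D,E,H} → run B
t=34: ready={D,E,H} → run E
t=35: ready={D,E,H} → run E
t=36: ready={D,E,H} → run E
t=37: ready={D,E,H} → run E
t=38: ready={D,H} → run H
t=39: ready={D,H} → run H
t=40: ready={D,H} → run H
t=41: ready={D} → run D
t=42: ready={D} → run D
t=43: ready={D} → run D
t=44: ready={D} → run D
t=45: ready={D} → run D
t=46: ready={D} → run D
t=47: ready={D} → run D
t=48: ready={D} → run D
t=49: (idle)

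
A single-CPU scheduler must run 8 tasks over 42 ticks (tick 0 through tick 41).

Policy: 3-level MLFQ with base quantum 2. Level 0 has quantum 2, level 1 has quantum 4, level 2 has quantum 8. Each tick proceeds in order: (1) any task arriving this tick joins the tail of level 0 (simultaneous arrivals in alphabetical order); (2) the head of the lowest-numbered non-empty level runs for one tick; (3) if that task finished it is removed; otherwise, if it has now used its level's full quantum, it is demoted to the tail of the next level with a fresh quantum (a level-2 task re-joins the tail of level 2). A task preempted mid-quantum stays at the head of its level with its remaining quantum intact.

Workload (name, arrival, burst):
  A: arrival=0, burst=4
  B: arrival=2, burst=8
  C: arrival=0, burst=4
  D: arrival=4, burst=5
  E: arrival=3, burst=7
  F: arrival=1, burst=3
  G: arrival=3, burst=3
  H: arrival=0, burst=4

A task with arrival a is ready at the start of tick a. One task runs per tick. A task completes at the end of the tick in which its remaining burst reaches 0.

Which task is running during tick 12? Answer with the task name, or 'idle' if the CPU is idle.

running at tick 12 = G

t=0: L0/L1/L2 = ACH/-/- → run A
t=1: L0/L1/L2 = ACHF/-/- → run A
t=2: L0/L1/L2 = CHFB/A/- → run C
t=3: L0/L1/L2 = CHFBEG/A/- → run C
t=4: L0/L1/L2 = HFBEGD/AC/- → run H
t=5: L0/L1/L2 = HFBEGD/AC/- → run H
t=6: L0/L1/L2 = FBEGD/ACH/- → run F
t=7: L0/L1/L2 = FBEGD/ACH/- → run F
t=8: L0/L1/L2 = BEGD/ACHF/- → run B
t=9: L0/L1/L2 = BEGD/ACHF/- → run B
t=10: L0/L1/L2 = EGD/ACHFB/- → run E
t=11: L0/L1/L2 = EGD/ACHFB/- → run E
t=12: L0/L1/L2 = GD/ACHFBE/- → run G
t=13: L0/L1/L2 = GD/ACHFBE/- → run G
t=14: L0/L1/L2 = D/ACHFBEG/- → run D
t=15: L0/L1/L2 = D/ACHFBEG/- → run D
t=16: L0/L1/L2 = -/ACHFBEGD/- → run A
t=17: L0/L1/L2 = -/ACHFBEGD/- → run A
t=18: L0/L1/L2 = -/CHFBEGD/- → run C
t=19: L0/L1/L2 = -/CHFBEGD/- → run C
t=20: L0/L1/L2 = -/HFBEGD/- → run H
t=21: L0/L1/L2 = -/HFBEGD/- → run H
t=22: L0/L1/L2 = -/FBEGD/- → run F
t=23: L0/L1/L2 = -/BEGD/- → run B
t=24: L0/L1/L2 = -/BEGD/- → run B
t=25: L0/L1/L2 = -/BEGD/- → run B
t=26: L0/L1/L2 = -/BEGD/- → run B
t=27: L0/L1/L2 = -/EGD/B → run E
t=28: L0/L1/L2 = -/EGD/B → run E
t=29: L0/L1/L2 = -/EGD/B → run E
t=30: L0/L1/L2 = -/EGD/B → run E
t=31: L0/L1/L2 = -/GD/BE → run G
t=32: L0/L1/L2 = -/D/BE → run D
t=33: L0/L1/L2 = -/D/BE → run D
t=34: L0/L1/L2 = -/D/BE → run D
t=35: L0/L1/L2 = -/-/BE → run B
t=36: L0/L1/L2 = -/-/BE → run B
t=37: L0/L1/L2 = -/-/E → run E
t=38: (idle)
t=39: (idle)
t=40: (idle)
t=41: (idle)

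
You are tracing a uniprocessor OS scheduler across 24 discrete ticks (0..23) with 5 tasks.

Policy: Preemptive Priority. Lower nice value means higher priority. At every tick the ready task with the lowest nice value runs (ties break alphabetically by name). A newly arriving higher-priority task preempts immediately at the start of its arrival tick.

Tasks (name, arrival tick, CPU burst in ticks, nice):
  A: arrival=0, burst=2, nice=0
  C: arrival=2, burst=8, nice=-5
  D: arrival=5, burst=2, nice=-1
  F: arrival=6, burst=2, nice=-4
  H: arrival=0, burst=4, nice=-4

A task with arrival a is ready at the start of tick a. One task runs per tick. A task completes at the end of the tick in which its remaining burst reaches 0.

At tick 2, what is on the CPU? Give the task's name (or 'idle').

running at tick 2 = C

t=0: ready={A,H} → run H
t=1: ready={A,H} → run H
t=2: ready={A,C,H} → run C
t=3: ready={A,C,H} → run C
t=4: ready={A,C,H} → run C
t=5: ready={A,C,D,H} → run C
t=6: ready={A,C,D,F,H} → run C
t=7: ready={A,C,D,F,H} → run C
t=8: ready={A,C,D,F,H} → run C
t=9: ready={A,C,D,F,H} → run C
t=10: ready={A,D,F,H} → run F
t=11: ready={A,D,F,H} → run F
t=12: ready={A,D,H} → run H
t=13: ready={A,D,H} → run H
t=14: ready={A,D} → run D
t=15: ready={A,D} → run D
t=16: ready={A} → run A
t=17: ready={A} → run A
t=18: (idle)
t=19: (idle)
t=20: (idle)
t=21: (idle)
t=22: (idle)
t=23: (idle)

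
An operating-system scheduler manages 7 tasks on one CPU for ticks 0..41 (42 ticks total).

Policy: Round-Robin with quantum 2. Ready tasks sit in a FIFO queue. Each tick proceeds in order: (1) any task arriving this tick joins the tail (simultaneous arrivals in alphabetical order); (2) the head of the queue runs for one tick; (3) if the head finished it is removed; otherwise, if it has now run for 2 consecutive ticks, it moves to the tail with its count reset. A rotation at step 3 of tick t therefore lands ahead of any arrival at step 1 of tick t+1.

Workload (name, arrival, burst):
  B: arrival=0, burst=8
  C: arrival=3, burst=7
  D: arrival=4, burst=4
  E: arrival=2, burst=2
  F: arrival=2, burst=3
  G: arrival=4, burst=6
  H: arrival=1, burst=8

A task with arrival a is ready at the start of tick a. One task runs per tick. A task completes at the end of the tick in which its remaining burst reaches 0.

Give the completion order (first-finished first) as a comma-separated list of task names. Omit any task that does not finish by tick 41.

completion order = E, F, D, B, H, G, C

t=0: queue=[B] q_used=0 → run B
t=1: queue=[B,H] q_used=1 → run B
t=2: queue=[H,B,E,F] q_used=0 → run H
t=3: queue=[H,B,E,F,C] q_used=1 → run H
t=4: queue=[B,E,F,C,H,D,G] q_used=0 → run B
t=5: queue=[B,E,F,C,H,D,G] q_used=1 → run B
t=6: queue=[E,F,C,H,D,G,B] q_used=0 → run E
t=7: queue=[E,F,C,H,D,G,B] q_used=1 → run E
t=8: queue=[F,C,H,D,G,B] q_used=0 → run F
t=9: queue=[F,C,H,D,G,B] q_used=1 → run F
t=10: queue=[C,H,D,G,B,F] q_used=0 → run C
t=11: queue=[C,H,D,G,B,F] q_used=1 → run C
t=12: queue=[H,D,G,B,F,C] q_used=0 → run H
t=13: queue=[H,D,G,B,F,C] q_used=1 → run H
t=14: queue=[D,G,B,F,C,H] q_used=0 → run D
t=15: queue=[D,G,B,F,C,H] q_used=1 → run D
t=16: queue=[G,B,F,C,H,D] q_used=0 → run G
t=17: queue=[G,B,F,C,H,D] q_used=1 → run G
t=18: queue=[B,F,C,H,D,G] q_used=0 → run B
t=19: queue=[B,F,C,H,D,G] q_used=1 → run B
t=20: queue=[F,C,H,D,G,B] q_used=0 → run F
t=21: queue=[C,H,D,G,B] q_used=0 → run C
t=22: queue=[C,H,D,G,B] q_used=1 → run C
t=23: queue=[H,D,G,B,C] q_used=0 → run H
t=24: queue=[H,D,G,B,C] q_used=1 → run H
t=25: queue=[D,G,B,C,H] q_used=0 → run D
t=26: queue=[D,G,B,C,H] q_used=1 → run D
t=27: queue=[G,B,C,H] q_used=0 → run G
t=28: queue=[G,B,C,H] q_used=1 → run G
t=29: queue=[B,C,H,G] q_used=0 → run B
t=30: queue=[B,C,H,G] q_used=1 → run B
t=31: queue=[C,H,G] q_used=0 → run C
t=32: queue=[C,H,G] q_used=1 → run C
t=33: queue=[H,G,C] q_used=0 → run H
t=34: queue=[H,G,C] q_used=1 → run H
t=35: queue=[G,C] q_used=0 → run G
t=36: queue=[G,C] q_used=1 → run G
t=37: queue=[C] q_used=0 → run C
t=38: (idle)
t=39: (idle)
t=40: (idle)
t=41: (idle)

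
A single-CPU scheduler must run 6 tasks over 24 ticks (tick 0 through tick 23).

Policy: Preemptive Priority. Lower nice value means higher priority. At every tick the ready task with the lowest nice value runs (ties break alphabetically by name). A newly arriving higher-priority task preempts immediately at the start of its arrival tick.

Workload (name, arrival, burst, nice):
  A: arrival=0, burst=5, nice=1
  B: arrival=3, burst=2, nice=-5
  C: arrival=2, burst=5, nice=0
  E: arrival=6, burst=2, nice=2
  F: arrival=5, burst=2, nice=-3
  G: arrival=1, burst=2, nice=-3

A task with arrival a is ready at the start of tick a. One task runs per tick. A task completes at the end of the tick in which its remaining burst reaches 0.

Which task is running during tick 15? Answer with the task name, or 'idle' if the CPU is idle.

running at tick 15 = A

t=0: ready={A} → run A
t=1: ready={A,G} → run G
t=2: ready={A,C,G} → run G
t=3: ready={A,B,C} → run B
t=4: ready={A,B,C} → run B
t=5: ready={A,C,F} → run F
t=6: ready={A,C,E,F} → run F
t=7: ready={A,C,E} → run C
t=8: ready={A,C,E} → run C
t=9: ready={A,C,E} → run C
t=10: ready={A,C,E} → run C
t=11: ready={A,C,E} → run C
t=12: ready={A,E} → run A
t=13: ready={A,E} → run A
t=14: ready={A,E} → run A
t=15: ready={A,E} → run A
t=16: ready={E} → run E
t=17: ready={E} → run E
t=18: (idle)
t=19: (idle)
t=20: (idle)
t=21: (idle)
t=22: (idle)
t=23: (idle)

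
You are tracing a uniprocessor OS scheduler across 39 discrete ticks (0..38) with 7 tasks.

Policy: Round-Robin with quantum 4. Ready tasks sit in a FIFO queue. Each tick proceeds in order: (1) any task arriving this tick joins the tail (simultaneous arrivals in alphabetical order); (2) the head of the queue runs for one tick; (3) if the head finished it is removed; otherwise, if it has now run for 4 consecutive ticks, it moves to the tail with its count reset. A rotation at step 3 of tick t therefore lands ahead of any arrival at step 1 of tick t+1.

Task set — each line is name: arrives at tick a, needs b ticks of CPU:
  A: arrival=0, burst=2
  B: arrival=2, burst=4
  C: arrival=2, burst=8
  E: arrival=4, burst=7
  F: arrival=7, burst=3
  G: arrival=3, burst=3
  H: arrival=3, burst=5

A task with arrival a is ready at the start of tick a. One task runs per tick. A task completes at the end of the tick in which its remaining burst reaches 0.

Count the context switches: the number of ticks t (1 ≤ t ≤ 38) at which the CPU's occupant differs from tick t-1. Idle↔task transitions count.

t=0: queue=[A] q_used=0 → run A
t=1: queue=[A] q_used=1 → run A
t=2: queue=[B,C] q_used=0 → run B
t=3: queue=[B,C,G,H] q_used=1 → run B
t=4: queue=[B,C,G,H,E] q_used=2 → run B
t=5: queue=[B,C,G,H,E] q_used=3 → run B
t=6: queue=[C,G,H,E] q_used=0 → run C
t=7: queue=[C,G,H,E,F] q_used=1 → run C
t=8: queue=[C,G,H,E,F] q_used=2 → run C
t=9: queue=[C,G,H,E,F] q_used=3 → run C
t=10: queue=[G,H,E,F,C] q_used=0 → run G
t=11: queue=[G,H,E,F,C] q_used=1 → run G
t=12: queue=[G,H,E,F,C] q_used=2 → run G
t=13: queue=[H,E,F,C] q_used=0 → run H
t=14: queue=[H,E,F,C] q_used=1 → run H
t=15: queue=[H,E,F,C] q_used=2 → run H
t=16: queue=[H,E,F,C] q_used=3 → run H
t=17: queue=[E,F,C,H] q_used=0 → run E
t=18: queue=[E,F,C,H] q_used=1 → run E
t=19: queue=[E,F,C,H] q_used=2 → run E
t=20: queue=[E,F,C,H] q_used=3 → run E
t=21: queue=[F,C,H,E] q_used=0 → run F
t=22: queue=[F,C,H,E] q_used=1 → run F
t=23: queue=[F,C,H,E] q_used=2 → run F
t=24: queue=[C,H,E] q_used=0 → run C
t=25: queue=[C,H,E] q_used=1 → run C
t=26: queue=[C,H,E] q_used=2 → run C
t=27: queue=[C,H,E] q_used=3 → run C
t=28: queue=[H,E] q_used=0 → run H
t=29: queue=[E] q_used=0 → run E
t=30: queue=[E] q_used=1 → run E
t=31: queue=[E] q_used=2 → run E
t=32: (idle)
t=33: (idle)
t=34: (idle)
t=35: (idle)
t=36: (idle)
t=37: (idle)
t=38: (idle)

context switches = 10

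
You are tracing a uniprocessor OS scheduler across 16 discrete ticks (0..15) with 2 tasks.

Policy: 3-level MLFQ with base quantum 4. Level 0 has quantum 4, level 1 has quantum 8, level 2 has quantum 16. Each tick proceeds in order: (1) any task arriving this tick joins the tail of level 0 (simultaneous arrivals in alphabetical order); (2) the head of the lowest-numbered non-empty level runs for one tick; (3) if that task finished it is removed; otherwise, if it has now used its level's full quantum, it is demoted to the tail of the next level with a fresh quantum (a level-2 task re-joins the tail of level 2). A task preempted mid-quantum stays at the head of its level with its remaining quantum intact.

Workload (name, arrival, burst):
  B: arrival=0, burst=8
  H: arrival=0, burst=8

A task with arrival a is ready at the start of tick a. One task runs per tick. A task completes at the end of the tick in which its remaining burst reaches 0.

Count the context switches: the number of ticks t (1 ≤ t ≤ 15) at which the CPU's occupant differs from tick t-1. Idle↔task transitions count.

context switches = 3

t=0: L0/L1/L2 = BH/-/- → run B
t=1: L0/L1/L2 = BH/-/- → run B
t=2: L0/L1/L2 = BH/-/- → run B
t=3: L0/L1/L2 = BH/-/- → run B
t=4: L0/L1/L2 = H/B/- → run H
t=5: L0/L1/L2 = H/B/- → run H
t=6: L0/L1/L2 = H/B/- → run H
t=7: L0/L1/L2 = H/B/- → run H
t=8: L0/L1/L2 = -/BH/- → run B
t=9: L0/L1/L2 = -/BH/- → run B
t=10: L0/L1/L2 = -/BH/- → run B
t=11: L0/L1/L2 = -/BH/- → run B
t=12: L0/L1/L2 = -/H/- → run H
t=13: L0/L1/L2 = -/H/- → run H
t=14: L0/L1/L2 = -/H/- → run H
t=15: L0/L1/L2 = -/H/- → run H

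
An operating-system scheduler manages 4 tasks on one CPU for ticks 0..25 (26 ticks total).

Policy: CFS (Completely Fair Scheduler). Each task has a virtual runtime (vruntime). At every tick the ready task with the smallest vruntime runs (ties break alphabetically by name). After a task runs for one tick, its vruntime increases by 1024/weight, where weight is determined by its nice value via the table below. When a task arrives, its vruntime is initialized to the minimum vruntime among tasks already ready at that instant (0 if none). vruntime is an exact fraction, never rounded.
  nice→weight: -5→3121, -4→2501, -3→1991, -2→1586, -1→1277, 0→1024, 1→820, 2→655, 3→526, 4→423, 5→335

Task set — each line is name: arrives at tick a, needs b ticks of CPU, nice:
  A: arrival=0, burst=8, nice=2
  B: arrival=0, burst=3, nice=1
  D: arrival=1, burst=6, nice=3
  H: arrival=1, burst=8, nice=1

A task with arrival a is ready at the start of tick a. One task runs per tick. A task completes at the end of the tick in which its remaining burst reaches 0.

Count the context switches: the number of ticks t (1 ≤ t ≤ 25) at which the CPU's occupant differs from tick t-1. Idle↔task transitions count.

context switches = 25

t=0: vr[A=0 B=0] → run A
t=1: vr[A=1024/655 B=0 D=0 H=0] → run B
t=2: vr[A=1024/655 B=256/205 D=0 H=0] → run D
t=3: vr[A=1024/655 B=256/205 D=512/263 H=0] → run H
t=4: vr[A=1024/655 B=256/205 D=512/263 H=256/205] → run B
t=5: vr[A=1024/655 B=512/205 D=512/263 H=256/205] → run H
t=6: vr[A=1024/655 B=512/205 D=512/263 H=512/205] → run A
t=7: vr[A=2048/655 B=512/205 D=512/263 H=512/205] → run D
t=8: vr[A=2048/655 B=512/205 D=1024/263 H=512/205] → run B
t=9: vr[A=2048/655 D=1024/263 H=512/205] → run H
t=10: vr[A=2048/655 D=1024/263 H=768/205] → run A
t=11: vr[A=3072/655 D=1024/263 H=768/205] → run H
t=12: vr[A=3072/655 D=1024/263 H=1024/205] → run D
t=13: vr[A=3072/655 D=1536/263 H=1024/205] → run A
t=14: vr[A=4096/655 D=1536/263 H=1024/205] → run H
t=15: vr[A=4096/655 D=1536/263 H=256/41] → run D
t=16: vr[A=4096/655 D=2048/263 H=256/41] → run H
t=17: vr[A=4096/655 D=2048/263 H=1536/205] → run A
t=18: vr[A=1024/131 D=2048/263 H=1536/205] → run H
t=19: vr[A=1024/131 D=2048/263 H=1792/205] → run D
t=20: vr[A=1024/131 D=2560/263 H=1792/205] → run A
t=21: vr[A=6144/655 D=2560/263 H=1792/205] → run H
t=22: vr[A=6144/655 D=2560/263] → run A
t=23: vr[A=7168/655 D=2560/263] → run D
t=24: vr[A=7168/655] → run A
t=25: (idle)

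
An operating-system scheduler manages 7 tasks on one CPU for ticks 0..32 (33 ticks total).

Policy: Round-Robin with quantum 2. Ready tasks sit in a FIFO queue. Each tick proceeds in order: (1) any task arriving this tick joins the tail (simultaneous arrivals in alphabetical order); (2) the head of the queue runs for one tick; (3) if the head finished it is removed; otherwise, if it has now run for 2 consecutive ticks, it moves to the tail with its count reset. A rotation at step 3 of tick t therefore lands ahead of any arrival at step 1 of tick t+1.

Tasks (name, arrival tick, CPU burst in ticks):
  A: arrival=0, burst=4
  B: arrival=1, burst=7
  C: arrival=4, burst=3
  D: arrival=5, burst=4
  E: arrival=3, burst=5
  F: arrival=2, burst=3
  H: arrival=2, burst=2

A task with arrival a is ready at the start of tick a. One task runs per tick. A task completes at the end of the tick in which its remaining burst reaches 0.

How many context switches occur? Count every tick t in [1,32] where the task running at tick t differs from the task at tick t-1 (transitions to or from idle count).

t=0: queue=[A] q_used=0 → run A
t=1: queue=[A,B] q_used=1 → run A
t=2: queue=[B,A,F,H] q_used=0 → run B
t=3: queue=[B,A,F,H,E] q_used=1 → run B
t=4: queue=[A,F,H,E,B,C] q_used=0 → run A
t=5: queue=[A,F,H,E,B,C,D] q_used=1 → run A
t=6: queue=[F,H,E,B,C,D] q_used=0 → run F
t=7: queue=[F,H,E,B,C,D] q_used=1 → run F
t=8: queue=[H,E,B,C,D,F] q_used=0 → run H
t=9: queue=[H,E,B,C,D,F] q_used=1 → run H
t=10: queue=[E,B,C,D,F] q_used=0 → run E
t=11: queue=[E,B,C,D,F] q_used=1 → run E
t=12: queue=[B,C,D,F,E] q_used=0 → run B
t=13: queue=[B,C,D,F,E] q_used=1 → run B
t=14: queue=[C,D,F,E,B] q_used=0 → run C
t=15: queue=[C,D,F,E,B] q_used=1 → run C
t=16: queue=[D,F,E,B,C] q_used=0 → run D
t=17: queue=[D,F,E,B,C] q_used=1 → run D
t=18: queue=[F,E,B,C,D] q_used=0 → run F
t=19: queue=[E,B,C,D] q_used=0 → run E
t=20: queue=[E,B,C,D] q_used=1 → run E
t=21: queue=[B,C,D,E] q_used=0 → run B
t=22: queue=[B,C,D,E] q_used=1 → run B
t=23: queue=[C,D,E,B] q_used=0 → run C
t=24: queue=[D,E,B] q_used=0 → run D
t=25: queue=[D,E,B] q_used=1 → run D
t=26: queue=[E,B] q_used=0 → run E
t=27: queue=[B] q_used=0 → run B
t=28: (idle)
t=29: (idle)
t=30: (idle)
t=31: (idle)
t=32: (idle)

context switches = 16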